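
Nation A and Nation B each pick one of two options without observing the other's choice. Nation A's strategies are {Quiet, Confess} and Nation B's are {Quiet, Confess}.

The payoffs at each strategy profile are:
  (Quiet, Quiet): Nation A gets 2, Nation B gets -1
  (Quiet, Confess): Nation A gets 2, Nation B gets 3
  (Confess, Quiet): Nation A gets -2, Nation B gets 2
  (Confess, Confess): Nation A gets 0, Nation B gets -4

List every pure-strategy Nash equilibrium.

(Quiet, Quiet): Nation B prefers Confess (3 > -1) — not an equilibrium.
(Quiet, Confess): Nation A gets 2 ≥ 0 from Confess, and Nation B gets 3 ≥ -1 from Quiet — Nash equilibrium.
(Confess, Quiet): Nation A prefers Quiet (2 > -2) — not an equilibrium.
(Confess, Confess): Nation A prefers Quiet (2 > 0); Nation B prefers Quiet (2 > -4) — not an equilibrium.

(Quiet, Confess)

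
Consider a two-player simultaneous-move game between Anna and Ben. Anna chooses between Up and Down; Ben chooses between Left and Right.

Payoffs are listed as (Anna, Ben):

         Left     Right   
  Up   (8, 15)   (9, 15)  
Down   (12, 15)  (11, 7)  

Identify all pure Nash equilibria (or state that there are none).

(Up, Left): Anna prefers Down (12 > 8) — not an equilibrium.
(Up, Right): Anna prefers Down (11 > 9) — not an equilibrium.
(Down, Left): Anna gets 12 ≥ 8 from Up, and Ben gets 15 ≥ 7 from Right — Nash equilibrium.
(Down, Right): Ben prefers Left (15 > 7) — not an equilibrium.

(Down, Left)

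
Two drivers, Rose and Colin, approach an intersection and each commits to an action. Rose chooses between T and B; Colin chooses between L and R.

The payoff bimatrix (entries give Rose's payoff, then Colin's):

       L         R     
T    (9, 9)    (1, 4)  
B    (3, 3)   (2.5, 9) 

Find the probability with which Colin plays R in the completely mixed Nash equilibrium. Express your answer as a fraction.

Let y be the probability that Colin plays L. In a completely mixed equilibrium, Rose must be indifferent between T and B.
Rose's expected payoff from T is 9y + (1−y); from B it is 3y + 2.5(1−y).
Setting these equal: 8y + 1 = 0.5y + 2.5, so y = 1/5.
Therefore Colin plays R with probability 1 − 1/5 = 4/5.

4/5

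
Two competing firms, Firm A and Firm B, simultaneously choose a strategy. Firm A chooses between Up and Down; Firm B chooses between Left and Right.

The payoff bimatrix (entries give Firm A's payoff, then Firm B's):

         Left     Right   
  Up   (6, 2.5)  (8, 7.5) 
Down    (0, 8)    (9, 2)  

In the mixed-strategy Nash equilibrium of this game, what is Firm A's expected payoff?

54/7

First find q, the probability Firm B plays Left, from Firm A's indifference between Up and Down: 6q + 8(1−q) = 9(1−q), giving q = 1/7.
Since Firm A is indifferent in equilibrium, Firm A's expected payoff equals the payoff from either row against (1/7, 6/7). Using Up: 6(1/7) + 8(6/7) = 54/7.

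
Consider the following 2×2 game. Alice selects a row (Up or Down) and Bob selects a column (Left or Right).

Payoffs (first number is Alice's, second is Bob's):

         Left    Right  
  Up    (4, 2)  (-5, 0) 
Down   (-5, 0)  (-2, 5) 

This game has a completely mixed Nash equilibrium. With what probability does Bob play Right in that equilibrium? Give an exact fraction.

Let q be the probability that Bob plays Left. In a completely mixed equilibrium, Alice must be indifferent between Up and Down.
Alice's expected payoff from Up is 4q − 5(1−q); from Down it is −5q − 2(1−q).
Setting these equal: 9q − 5 = −3q − 2, so q = 1/4.
Therefore Bob plays Right with probability 1 − 1/4 = 3/4.

3/4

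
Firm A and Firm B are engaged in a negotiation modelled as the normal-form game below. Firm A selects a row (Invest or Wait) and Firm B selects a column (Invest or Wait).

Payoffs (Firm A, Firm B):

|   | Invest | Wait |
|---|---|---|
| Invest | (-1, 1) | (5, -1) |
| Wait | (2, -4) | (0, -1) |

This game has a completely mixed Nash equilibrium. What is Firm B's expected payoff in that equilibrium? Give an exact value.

First find p, the probability Firm A plays Invest, from Firm B's indifference between Invest and Wait: p − 4(1−p) = −p − (1−p), giving p = 3/5.
Since Firm B is indifferent in equilibrium, Firm B's expected payoff equals the payoff from either column against (3/5, 2/5). Using Invest: (3/5) − 4(2/5) = -1.

-1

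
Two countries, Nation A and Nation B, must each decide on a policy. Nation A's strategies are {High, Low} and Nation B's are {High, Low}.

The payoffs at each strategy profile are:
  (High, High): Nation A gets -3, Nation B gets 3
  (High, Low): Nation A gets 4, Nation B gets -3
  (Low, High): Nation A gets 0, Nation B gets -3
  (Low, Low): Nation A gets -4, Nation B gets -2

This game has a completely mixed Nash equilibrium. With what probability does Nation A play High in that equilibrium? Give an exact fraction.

Let r be the probability that Nation A plays High. In a completely mixed equilibrium, Nation B must be indifferent between High and Low.
Nation B's expected payoff from High is 3r − 3(1−r); from Low it is −3r − 2(1−r).
Setting these equal: 6r − 3 = −r − 2, so r = 1/7.

1/7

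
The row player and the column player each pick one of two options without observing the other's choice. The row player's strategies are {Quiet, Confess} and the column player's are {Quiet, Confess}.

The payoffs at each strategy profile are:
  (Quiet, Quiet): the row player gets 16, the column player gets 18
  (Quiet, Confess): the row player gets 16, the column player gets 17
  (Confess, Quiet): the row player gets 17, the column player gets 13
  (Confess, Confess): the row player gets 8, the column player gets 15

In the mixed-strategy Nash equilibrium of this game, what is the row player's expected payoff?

16

First find q, the probability the column player plays Quiet, from the row player's indifference between Quiet and Confess: 16q + 16(1−q) = 17q + 8(1−q), giving q = 8/9.
Since the row player is indifferent in equilibrium, the row player's expected payoff equals the payoff from either row against (8/9, 1/9). Using Quiet: 16(8/9) + 16(1/9) = 16.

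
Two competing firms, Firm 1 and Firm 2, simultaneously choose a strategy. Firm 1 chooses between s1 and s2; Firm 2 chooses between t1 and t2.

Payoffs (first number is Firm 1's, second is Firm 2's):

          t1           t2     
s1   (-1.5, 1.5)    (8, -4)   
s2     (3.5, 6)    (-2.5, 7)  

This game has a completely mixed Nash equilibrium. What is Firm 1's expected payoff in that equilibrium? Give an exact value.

First find y, the probability Firm 2 plays t1, from Firm 1's indifference between s1 and s2: −1.5y + 8(1−y) = 3.5y − 2.5(1−y), giving y = 21/31.
Since Firm 1 is indifferent in equilibrium, Firm 1's expected payoff equals the payoff from either row against (21/31, 10/31). Using s1: −1.5(21/31) + 8(10/31) = 97/62.

97/62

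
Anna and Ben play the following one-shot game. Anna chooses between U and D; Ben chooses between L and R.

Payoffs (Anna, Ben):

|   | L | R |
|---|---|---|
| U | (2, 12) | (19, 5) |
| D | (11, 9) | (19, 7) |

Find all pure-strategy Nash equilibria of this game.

(D, L)

(U, L): Anna prefers D (11 > 2) — not an equilibrium.
(U, R): Ben prefers L (12 > 5) — not an equilibrium.
(D, L): Anna gets 11 ≥ 2 from U, and Ben gets 9 ≥ 7 from R — Nash equilibrium.
(D, R): Ben prefers L (9 > 7) — not an equilibrium.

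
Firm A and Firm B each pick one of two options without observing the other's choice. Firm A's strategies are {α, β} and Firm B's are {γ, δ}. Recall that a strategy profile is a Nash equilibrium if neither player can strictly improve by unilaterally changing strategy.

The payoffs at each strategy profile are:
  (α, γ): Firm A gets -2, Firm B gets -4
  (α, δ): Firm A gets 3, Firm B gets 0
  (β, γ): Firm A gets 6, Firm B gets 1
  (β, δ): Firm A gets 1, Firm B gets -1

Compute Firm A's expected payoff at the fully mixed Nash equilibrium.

First find q, the probability Firm B plays γ, from Firm A's indifference between α and β: −2q + 3(1−q) = 6q + (1−q), giving q = 1/5.
Since Firm A is indifferent in equilibrium, Firm A's expected payoff equals the payoff from either row against (1/5, 4/5). Using α: −2(1/5) + 3(4/5) = 2.

2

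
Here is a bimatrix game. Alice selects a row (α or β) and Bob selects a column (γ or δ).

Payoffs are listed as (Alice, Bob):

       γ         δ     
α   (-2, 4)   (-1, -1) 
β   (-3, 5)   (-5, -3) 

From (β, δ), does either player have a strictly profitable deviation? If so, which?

Alice at (β, δ) earns -5; deviating to α yields -1 — a strict improvement.
Bob earns -3; deviating to γ yields 5 — a strict improvement.
Both Alice and Bob have strictly profitable deviations.

Both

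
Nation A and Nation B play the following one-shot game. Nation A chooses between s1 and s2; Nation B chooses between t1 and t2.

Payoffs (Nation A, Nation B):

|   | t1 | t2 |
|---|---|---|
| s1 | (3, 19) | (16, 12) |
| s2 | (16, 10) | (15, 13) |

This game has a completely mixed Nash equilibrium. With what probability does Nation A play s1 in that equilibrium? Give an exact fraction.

3/10

Let r be the probability that Nation A plays s1. In a completely mixed equilibrium, Nation B must be indifferent between t1 and t2.
Nation B's expected payoff from t1 is 19r + 10(1−r); from t2 it is 12r + 13(1−r).
Setting these equal: 9r + 10 = −r + 13, so r = 3/10.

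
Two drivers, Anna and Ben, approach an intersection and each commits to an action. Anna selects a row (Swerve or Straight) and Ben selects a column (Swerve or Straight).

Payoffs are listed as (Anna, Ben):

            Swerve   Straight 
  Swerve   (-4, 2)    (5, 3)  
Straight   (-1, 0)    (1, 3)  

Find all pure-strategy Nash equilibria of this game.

(Swerve, Straight)

(Swerve, Swerve): Anna prefers Straight (-1 > -4); Ben prefers Straight (3 > 2) — not an equilibrium.
(Swerve, Straight): Anna gets 5 ≥ 1 from Straight, and Ben gets 3 ≥ 2 from Swerve — Nash equilibrium.
(Straight, Swerve): Ben prefers Straight (3 > 0) — not an equilibrium.
(Straight, Straight): Anna prefers Swerve (5 > 1) — not an equilibrium.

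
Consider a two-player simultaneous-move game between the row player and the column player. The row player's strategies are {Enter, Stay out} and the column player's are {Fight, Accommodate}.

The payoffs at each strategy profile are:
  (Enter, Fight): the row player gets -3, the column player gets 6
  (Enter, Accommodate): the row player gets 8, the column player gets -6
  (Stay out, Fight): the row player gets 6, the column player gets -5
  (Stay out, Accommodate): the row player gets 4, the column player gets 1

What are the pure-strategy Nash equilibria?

(Enter, Fight): the row player prefers Stay out (6 > -3) — not an equilibrium.
(Enter, Accommodate): the column player prefers Fight (6 > -6) — not an equilibrium.
(Stay out, Fight): the column player prefers Accommodate (1 > -5) — not an equilibrium.
(Stay out, Accommodate): the row player prefers Enter (8 > 4) — not an equilibrium.

none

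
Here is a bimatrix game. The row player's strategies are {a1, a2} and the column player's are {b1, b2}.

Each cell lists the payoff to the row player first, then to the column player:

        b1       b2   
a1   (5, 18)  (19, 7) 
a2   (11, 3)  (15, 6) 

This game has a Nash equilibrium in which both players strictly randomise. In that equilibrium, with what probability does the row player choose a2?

Let x be the probability that the row player plays a1. In a completely mixed equilibrium, the column player must be indifferent between b1 and b2.
The column player's expected payoff from b1 is 18x + 3(1−x); from b2 it is 7x + 6(1−x).
Setting these equal: 15x + 3 = x + 6, so x = 3/14.
Therefore the row player plays a2 with probability 1 − 3/14 = 11/14.

11/14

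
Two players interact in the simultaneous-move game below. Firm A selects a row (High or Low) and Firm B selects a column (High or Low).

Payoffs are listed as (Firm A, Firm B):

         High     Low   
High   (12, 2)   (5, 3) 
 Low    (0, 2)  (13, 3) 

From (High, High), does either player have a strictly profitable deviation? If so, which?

Firm B

Firm A at (High, High) earns 12; deviating to Low yields 0 — not better.
Firm B earns 2; deviating to Low yields 3 — a strict improvement.
Only Firm B has a strictly profitable deviation.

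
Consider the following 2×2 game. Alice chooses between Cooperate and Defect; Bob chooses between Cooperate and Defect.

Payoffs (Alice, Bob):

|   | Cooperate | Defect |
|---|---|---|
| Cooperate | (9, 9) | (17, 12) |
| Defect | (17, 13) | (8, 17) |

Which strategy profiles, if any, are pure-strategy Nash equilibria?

(Cooperate, Defect)

(Cooperate, Cooperate): Alice prefers Defect (17 > 9); Bob prefers Defect (12 > 9) — not an equilibrium.
(Cooperate, Defect): Alice gets 17 ≥ 8 from Defect, and Bob gets 12 ≥ 9 from Cooperate — Nash equilibrium.
(Defect, Cooperate): Bob prefers Defect (17 > 13) — not an equilibrium.
(Defect, Defect): Alice prefers Cooperate (17 > 8) — not an equilibrium.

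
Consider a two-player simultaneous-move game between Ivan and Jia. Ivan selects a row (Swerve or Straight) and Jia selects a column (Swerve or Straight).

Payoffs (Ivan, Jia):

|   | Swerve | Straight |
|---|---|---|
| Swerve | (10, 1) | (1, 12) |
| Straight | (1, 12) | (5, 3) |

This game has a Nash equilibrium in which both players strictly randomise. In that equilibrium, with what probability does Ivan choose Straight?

11/20

Let r be the probability that Ivan plays Swerve. In a completely mixed equilibrium, Jia must be indifferent between Swerve and Straight.
Jia's expected payoff from Swerve is r + 12(1−r); from Straight it is 12r + 3(1−r).
Setting these equal: −11r + 12 = 9r + 3, so r = 9/20.
Therefore Ivan plays Straight with probability 1 − 9/20 = 11/20.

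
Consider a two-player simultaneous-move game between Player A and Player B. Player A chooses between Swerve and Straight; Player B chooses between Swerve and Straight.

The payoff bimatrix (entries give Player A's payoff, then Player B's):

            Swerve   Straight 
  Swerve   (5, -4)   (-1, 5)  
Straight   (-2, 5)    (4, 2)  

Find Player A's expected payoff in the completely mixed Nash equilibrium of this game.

First find y, the probability Player B plays Swerve, from Player A's indifference between Swerve and Straight: 5y − (1−y) = −2y + 4(1−y), giving y = 5/12.
Since Player A is indifferent in equilibrium, Player A's expected payoff equals the payoff from either row against (5/12, 7/12). Using Swerve: 5(5/12) − (7/12) = 3/2.

3/2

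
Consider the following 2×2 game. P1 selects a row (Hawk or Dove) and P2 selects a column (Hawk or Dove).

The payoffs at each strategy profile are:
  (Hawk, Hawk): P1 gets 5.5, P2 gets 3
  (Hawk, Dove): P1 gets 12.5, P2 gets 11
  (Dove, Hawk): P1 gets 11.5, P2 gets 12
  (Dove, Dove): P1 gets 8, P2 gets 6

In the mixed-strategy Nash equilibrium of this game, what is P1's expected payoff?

19/2

First find y, the probability P2 plays Hawk, from P1's indifference between Hawk and Dove: 5.5y + 12.5(1−y) = 11.5y + 8(1−y), giving y = 3/7.
Since P1 is indifferent in equilibrium, P1's expected payoff equals the payoff from either row against (3/7, 4/7). Using Hawk: 5.5(3/7) + 12.5(4/7) = 19/2.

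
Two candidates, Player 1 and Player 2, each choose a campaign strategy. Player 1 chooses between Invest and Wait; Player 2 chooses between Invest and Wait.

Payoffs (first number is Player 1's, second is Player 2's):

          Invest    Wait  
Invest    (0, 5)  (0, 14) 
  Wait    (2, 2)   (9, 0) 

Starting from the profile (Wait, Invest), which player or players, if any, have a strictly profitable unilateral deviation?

Neither

Player 1 at (Wait, Invest) earns 2; deviating to Invest yields 0 — not better.
Player 2 earns 2; deviating to Wait yields 0 — not better.
Neither player can strictly improve; the profile is a Nash equilibrium.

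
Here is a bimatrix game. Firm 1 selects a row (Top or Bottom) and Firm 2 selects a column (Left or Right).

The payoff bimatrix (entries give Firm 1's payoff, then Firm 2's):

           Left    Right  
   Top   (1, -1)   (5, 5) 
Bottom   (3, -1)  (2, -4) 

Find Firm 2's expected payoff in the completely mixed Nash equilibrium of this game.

-1

First find x, the probability Firm 1 plays Top, from Firm 2's indifference between Left and Right: −x − (1−x) = 5x − 4(1−x), giving x = 1/3.
Since Firm 2 is indifferent in equilibrium, Firm 2's expected payoff equals the payoff from either column against (1/3, 2/3). Using Left: −(1/3) − (2/3) = -1.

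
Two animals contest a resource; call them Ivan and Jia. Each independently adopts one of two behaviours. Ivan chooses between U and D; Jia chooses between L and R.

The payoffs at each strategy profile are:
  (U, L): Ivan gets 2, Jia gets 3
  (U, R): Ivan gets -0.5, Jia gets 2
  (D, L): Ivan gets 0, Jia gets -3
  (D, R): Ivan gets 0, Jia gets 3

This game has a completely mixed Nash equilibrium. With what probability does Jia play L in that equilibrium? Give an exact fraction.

1/5

Let q be the probability that Jia plays L. In a completely mixed equilibrium, Ivan must be indifferent between U and D.
Ivan's expected payoff from U is 2q − 0.5(1−q); from D it is 0.
Setting these equal: 2.5q − 0.5 = 0, so q = 1/5.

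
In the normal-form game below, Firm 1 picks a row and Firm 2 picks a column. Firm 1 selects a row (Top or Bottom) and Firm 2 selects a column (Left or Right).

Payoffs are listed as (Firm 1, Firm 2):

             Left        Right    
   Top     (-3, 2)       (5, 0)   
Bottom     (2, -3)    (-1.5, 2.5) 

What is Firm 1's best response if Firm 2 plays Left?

Bottom

Against Left, Firm 1 earns -3 from Top and 2 from Bottom.
So Bottom is the best response.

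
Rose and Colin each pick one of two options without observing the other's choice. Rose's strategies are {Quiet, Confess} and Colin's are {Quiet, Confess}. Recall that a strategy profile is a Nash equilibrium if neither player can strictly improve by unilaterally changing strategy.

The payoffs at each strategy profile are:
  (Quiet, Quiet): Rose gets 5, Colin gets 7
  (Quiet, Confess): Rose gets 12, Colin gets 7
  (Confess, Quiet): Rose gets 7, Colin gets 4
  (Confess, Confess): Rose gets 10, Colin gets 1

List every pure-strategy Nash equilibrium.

(Quiet, Quiet): Rose prefers Confess (7 > 5) — not an equilibrium.
(Quiet, Confess): Rose gets 12 ≥ 10 from Confess, and Colin gets 7 ≥ 7 from Quiet — Nash equilibrium.
(Confess, Quiet): Rose gets 7 ≥ 5 from Quiet, and Colin gets 4 ≥ 1 from Confess — Nash equilibrium.
(Confess, Confess): Rose prefers Quiet (12 > 10); Colin prefers Quiet (4 > 1) — not an equilibrium.

(Quiet, Confess) and (Confess, Quiet)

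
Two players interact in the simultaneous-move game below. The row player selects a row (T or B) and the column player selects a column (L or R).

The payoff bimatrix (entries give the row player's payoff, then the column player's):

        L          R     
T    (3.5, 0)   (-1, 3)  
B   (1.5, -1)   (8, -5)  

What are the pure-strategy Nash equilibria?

(T, L): the column player prefers R (3 > 0) — not an equilibrium.
(T, R): the row player prefers B (8 > -1) — not an equilibrium.
(B, L): the row player prefers T (3.5 > 1.5) — not an equilibrium.
(B, R): the column player prefers L (-1 > -5) — not an equilibrium.

none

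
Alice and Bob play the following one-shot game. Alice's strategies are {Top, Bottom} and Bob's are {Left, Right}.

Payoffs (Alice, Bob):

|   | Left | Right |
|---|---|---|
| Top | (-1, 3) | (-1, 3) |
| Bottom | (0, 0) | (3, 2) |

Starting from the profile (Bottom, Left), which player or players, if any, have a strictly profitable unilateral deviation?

Alice at (Bottom, Left) earns 0; deviating to Top yields -1 — not better.
Bob earns 0; deviating to Right yields 2 — a strict improvement.
Only Bob has a strictly profitable deviation.

Bob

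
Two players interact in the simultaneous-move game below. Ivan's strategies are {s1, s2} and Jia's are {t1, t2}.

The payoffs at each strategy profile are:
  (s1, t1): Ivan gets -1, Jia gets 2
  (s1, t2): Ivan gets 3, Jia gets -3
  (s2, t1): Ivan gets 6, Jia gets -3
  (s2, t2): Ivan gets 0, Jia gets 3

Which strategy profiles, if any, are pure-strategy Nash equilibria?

(s1, t1): Ivan prefers s2 (6 > -1) — not an equilibrium.
(s1, t2): Jia prefers t1 (2 > -3) — not an equilibrium.
(s2, t1): Jia prefers t2 (3 > -3) — not an equilibrium.
(s2, t2): Ivan prefers s1 (3 > 0) — not an equilibrium.

none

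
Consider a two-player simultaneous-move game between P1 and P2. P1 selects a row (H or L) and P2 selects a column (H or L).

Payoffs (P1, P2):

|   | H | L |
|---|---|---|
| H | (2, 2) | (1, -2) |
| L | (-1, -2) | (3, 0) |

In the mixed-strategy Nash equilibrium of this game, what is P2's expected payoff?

First find p, the probability P1 plays H, from P2's indifference between H and L: 2p − 2(1−p) = −2p, giving p = 1/3.
Since P2 is indifferent in equilibrium, P2's expected payoff equals the payoff from either column against (1/3, 2/3). Using H: 2(1/3) − 2(2/3) = -2/3.

-2/3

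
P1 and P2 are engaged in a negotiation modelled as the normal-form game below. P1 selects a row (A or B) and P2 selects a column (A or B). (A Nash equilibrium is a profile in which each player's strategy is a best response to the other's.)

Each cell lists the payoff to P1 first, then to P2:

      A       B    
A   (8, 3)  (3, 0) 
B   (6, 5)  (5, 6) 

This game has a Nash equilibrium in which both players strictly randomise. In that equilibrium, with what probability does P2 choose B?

Let y be the probability that P2 plays A. In a completely mixed equilibrium, P1 must be indifferent between A and B.
P1's expected payoff from A is 8y + 3(1−y); from B it is 6y + 5(1−y).
Setting these equal: 5y + 3 = y + 5, so y = 1/2.
Therefore P2 plays B with probability 1 − 1/2 = 1/2.

1/2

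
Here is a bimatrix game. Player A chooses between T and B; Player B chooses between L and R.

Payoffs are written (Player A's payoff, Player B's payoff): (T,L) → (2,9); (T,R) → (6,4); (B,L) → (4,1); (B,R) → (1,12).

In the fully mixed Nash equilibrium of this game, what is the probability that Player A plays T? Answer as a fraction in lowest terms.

11/16

Let p be the probability that Player A plays T. In a completely mixed equilibrium, Player B must be indifferent between L and R.
Player B's expected payoff from L is 9p + (1−p); from R it is 4p + 12(1−p).
Setting these equal: 8p + 1 = −8p + 12, so p = 11/16.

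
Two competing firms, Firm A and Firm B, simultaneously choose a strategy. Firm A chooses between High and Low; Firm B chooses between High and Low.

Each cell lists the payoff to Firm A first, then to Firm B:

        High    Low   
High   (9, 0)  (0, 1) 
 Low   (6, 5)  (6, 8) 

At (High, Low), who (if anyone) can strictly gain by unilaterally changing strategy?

Firm A at (High, Low) earns 0; deviating to Low yields 6 — a strict improvement.
Firm B earns 1; deviating to High yields 0 — not better.
Only Firm A has a strictly profitable deviation.

Firm A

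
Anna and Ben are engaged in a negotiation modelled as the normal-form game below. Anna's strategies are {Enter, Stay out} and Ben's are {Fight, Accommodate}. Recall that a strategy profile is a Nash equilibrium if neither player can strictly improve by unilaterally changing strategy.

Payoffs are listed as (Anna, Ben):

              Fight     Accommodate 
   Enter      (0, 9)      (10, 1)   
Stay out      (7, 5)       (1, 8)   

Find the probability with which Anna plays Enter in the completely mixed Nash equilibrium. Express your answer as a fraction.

3/11

Let x be the probability that Anna plays Enter. In a completely mixed equilibrium, Ben must be indifferent between Fight and Accommodate.
Ben's expected payoff from Fight is 9x + 5(1−x); from Accommodate it is x + 8(1−x).
Setting these equal: 4x + 5 = −7x + 8, so x = 3/11.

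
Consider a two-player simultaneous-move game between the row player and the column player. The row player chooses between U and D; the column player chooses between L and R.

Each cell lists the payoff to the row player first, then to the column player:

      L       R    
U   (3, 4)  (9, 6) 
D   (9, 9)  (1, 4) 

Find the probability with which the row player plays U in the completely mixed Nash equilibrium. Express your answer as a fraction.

Let x be the probability that the row player plays U. In a completely mixed equilibrium, the column player must be indifferent between L and R.
The column player's expected payoff from L is 4x + 9(1−x); from R it is 6x + 4(1−x).
Setting these equal: −5x + 9 = 2x + 4, so x = 5/7.

5/7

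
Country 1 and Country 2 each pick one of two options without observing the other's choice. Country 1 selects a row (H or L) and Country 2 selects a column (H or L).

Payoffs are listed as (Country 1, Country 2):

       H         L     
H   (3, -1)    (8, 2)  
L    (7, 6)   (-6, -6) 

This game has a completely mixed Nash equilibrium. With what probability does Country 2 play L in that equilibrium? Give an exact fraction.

Let y be the probability that Country 2 plays H. In a completely mixed equilibrium, Country 1 must be indifferent between H and L.
Country 1's expected payoff from H is 3y + 8(1−y); from L it is 7y − 6(1−y).
Setting these equal: −5y + 8 = 13y − 6, so y = 7/9.
Therefore Country 2 plays L with probability 1 − 7/9 = 2/9.

2/9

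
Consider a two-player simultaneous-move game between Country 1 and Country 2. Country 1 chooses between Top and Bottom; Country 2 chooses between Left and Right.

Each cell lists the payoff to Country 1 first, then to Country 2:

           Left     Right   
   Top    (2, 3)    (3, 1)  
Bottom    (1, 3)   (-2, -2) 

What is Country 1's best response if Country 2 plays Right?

Top

Against Right, Country 1 earns 3 from Top and -2 from Bottom.
So Top is the best response.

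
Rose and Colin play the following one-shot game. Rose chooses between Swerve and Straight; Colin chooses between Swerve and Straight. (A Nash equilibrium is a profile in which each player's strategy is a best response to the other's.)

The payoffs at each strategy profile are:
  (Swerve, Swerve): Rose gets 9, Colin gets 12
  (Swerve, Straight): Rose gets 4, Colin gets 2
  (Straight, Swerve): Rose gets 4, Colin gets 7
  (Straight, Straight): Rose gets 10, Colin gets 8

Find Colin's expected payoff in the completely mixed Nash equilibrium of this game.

First find p, the probability Rose plays Swerve, from Colin's indifference between Swerve and Straight: 12p + 7(1−p) = 2p + 8(1−p), giving p = 1/11.
Since Colin is indifferent in equilibrium, Colin's expected payoff equals the payoff from either column against (1/11, 10/11). Using Swerve: 12(1/11) + 7(10/11) = 82/11.

82/11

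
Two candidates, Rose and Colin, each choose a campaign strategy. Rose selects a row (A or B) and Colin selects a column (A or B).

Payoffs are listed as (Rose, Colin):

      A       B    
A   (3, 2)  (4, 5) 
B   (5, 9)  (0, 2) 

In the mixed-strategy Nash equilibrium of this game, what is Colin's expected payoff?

First find p, the probability Rose plays A, from Colin's indifference between A and B: 2p + 9(1−p) = 5p + 2(1−p), giving p = 7/10.
Since Colin is indifferent in equilibrium, Colin's expected payoff equals the payoff from either column against (7/10, 3/10). Using A: 2(7/10) + 9(3/10) = 41/10.

41/10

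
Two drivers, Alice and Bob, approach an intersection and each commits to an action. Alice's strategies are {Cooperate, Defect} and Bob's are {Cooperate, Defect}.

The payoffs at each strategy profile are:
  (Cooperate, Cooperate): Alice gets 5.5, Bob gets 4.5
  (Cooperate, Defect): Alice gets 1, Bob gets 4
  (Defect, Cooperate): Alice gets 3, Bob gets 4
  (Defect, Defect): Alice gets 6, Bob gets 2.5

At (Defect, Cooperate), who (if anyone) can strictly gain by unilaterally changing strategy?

Alice at (Defect, Cooperate) earns 3; deviating to Cooperate yields 5.5 — a strict improvement.
Bob earns 4; deviating to Defect yields 2.5 — not better.
Only Alice has a strictly profitable deviation.

Alice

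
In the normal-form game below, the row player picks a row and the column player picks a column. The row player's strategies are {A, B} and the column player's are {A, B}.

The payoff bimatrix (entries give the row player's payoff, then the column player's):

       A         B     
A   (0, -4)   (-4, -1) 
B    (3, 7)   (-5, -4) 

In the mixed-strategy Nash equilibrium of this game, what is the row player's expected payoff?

-3

First find y, the probability the column player plays A, from the row player's indifference between A and B: −4(1−y) = 3y − 5(1−y), giving y = 1/4.
Since the row player is indifferent in equilibrium, the row player's expected payoff equals the payoff from either row against (1/4, 3/4). Using A: −4(3/4) = -3.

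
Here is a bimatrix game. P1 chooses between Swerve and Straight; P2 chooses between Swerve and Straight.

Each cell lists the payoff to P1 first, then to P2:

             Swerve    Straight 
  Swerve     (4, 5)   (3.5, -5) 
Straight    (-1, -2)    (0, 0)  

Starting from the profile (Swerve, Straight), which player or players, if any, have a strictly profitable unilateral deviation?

P2

P1 at (Swerve, Straight) earns 3.5; deviating to Straight yields 0 — not better.
P2 earns -5; deviating to Swerve yields 5 — a strict improvement.
Only P2 has a strictly profitable deviation.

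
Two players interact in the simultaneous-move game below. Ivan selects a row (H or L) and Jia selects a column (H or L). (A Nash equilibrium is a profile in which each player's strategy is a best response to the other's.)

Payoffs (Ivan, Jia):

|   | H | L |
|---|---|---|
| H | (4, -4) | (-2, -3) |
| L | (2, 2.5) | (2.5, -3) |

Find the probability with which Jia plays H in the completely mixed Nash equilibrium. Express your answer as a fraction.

9/13

Let c be the probability that Jia plays H. In a completely mixed equilibrium, Ivan must be indifferent between H and L.
Ivan's expected payoff from H is 4c − 2(1−c); from L it is 2c + 2.5(1−c).
Setting these equal: 6c − 2 = −0.5c + 2.5, so c = 9/13.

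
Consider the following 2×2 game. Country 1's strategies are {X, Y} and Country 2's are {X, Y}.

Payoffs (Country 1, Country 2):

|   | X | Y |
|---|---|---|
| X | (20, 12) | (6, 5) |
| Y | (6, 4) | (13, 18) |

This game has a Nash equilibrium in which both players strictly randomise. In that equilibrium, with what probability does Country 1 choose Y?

1/3

Let r be the probability that Country 1 plays X. In a completely mixed equilibrium, Country 2 must be indifferent between X and Y.
Country 2's expected payoff from X is 12r + 4(1−r); from Y it is 5r + 18(1−r).
Setting these equal: 8r + 4 = −13r + 18, so r = 2/3.
Therefore Country 1 plays Y with probability 1 − 2/3 = 1/3.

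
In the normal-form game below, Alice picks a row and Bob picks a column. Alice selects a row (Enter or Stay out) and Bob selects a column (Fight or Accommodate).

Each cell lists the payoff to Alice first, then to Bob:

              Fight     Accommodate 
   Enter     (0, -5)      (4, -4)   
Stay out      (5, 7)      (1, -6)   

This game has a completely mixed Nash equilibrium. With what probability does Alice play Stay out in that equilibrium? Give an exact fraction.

1/14

Let p be the probability that Alice plays Enter. In a completely mixed equilibrium, Bob must be indifferent between Fight and Accommodate.
Bob's expected payoff from Fight is −5p + 7(1−p); from Accommodate it is −4p − 6(1−p).
Setting these equal: −12p + 7 = 2p − 6, so p = 13/14.
Therefore Alice plays Stay out with probability 1 − 13/14 = 1/14.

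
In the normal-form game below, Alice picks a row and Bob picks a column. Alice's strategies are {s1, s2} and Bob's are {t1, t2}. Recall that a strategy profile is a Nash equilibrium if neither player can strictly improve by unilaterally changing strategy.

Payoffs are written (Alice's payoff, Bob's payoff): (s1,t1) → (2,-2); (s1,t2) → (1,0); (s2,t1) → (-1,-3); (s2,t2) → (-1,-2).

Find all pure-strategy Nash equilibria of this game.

(s1, t1): Bob prefers t2 (0 > -2) — not an equilibrium.
(s1, t2): Alice gets 1 ≥ -1 from s2, and Bob gets 0 ≥ -2 from t1 — Nash equilibrium.
(s2, t1): Alice prefers s1 (2 > -1); Bob prefers t2 (-2 > -3) — not an equilibrium.
(s2, t2): Alice prefers s1 (1 > -1) — not an equilibrium.

(s1, t2)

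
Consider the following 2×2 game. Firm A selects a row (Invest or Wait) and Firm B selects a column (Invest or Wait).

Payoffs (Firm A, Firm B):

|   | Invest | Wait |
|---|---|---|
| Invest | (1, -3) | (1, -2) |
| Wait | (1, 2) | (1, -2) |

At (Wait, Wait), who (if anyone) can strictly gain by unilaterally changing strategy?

Firm B

Firm A at (Wait, Wait) earns 1; deviating to Invest yields 1 — not better.
Firm B earns -2; deviating to Invest yields 2 — a strict improvement.
Only Firm B has a strictly profitable deviation.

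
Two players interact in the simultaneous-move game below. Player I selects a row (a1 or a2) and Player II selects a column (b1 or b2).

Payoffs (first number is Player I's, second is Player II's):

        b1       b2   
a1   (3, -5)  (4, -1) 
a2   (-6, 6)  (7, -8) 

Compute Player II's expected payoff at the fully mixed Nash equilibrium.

First find x, the probability Player I plays a1, from Player II's indifference between b1 and b2: −5x + 6(1−x) = −x − 8(1−x), giving x = 7/9.
Since Player II is indifferent in equilibrium, Player II's expected payoff equals the payoff from either column against (7/9, 2/9). Using b1: −5(7/9) + 6(2/9) = -23/9.

-23/9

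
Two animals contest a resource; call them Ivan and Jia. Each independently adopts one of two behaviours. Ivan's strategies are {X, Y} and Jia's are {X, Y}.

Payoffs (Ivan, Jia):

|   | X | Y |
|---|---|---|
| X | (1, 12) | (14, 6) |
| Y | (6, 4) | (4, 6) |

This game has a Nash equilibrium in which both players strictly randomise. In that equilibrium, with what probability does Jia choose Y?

1/3

Let q be the probability that Jia plays X. In a completely mixed equilibrium, Ivan must be indifferent between X and Y.
Ivan's expected payoff from X is q + 14(1−q); from Y it is 6q + 4(1−q).
Setting these equal: −13q + 14 = 2q + 4, so q = 2/3.
Therefore Jia plays Y with probability 1 − 2/3 = 1/3.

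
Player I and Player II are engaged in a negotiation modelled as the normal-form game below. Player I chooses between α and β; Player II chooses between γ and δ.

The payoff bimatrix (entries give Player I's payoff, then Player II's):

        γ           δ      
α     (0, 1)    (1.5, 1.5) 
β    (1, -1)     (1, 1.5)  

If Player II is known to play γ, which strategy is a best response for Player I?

Against γ, Player I earns 0 from α and 1 from β.
So β is the best response.

β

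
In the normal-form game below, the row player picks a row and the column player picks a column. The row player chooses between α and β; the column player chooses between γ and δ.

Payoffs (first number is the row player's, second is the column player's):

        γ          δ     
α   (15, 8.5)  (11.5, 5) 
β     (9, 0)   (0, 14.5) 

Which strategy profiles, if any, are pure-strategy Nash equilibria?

(α, γ): the row player gets 15 ≥ 9 from β, and the column player gets 8.5 ≥ 5 from δ — Nash equilibrium.
(α, δ): the column player prefers γ (8.5 > 5) — not an equilibrium.
(β, γ): the row player prefers α (15 > 9); the column player prefers δ (14.5 > 0) — not an equilibrium.
(β, δ): the row player prefers α (11.5 > 0) — not an equilibrium.

(α, γ)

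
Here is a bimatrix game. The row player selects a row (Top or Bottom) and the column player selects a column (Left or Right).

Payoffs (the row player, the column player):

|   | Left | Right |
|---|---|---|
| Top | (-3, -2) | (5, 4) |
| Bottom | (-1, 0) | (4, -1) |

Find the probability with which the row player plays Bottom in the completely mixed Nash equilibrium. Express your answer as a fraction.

6/7

Let p be the probability that the row player plays Top. In a completely mixed equilibrium, the column player must be indifferent between Left and Right.
The column player's expected payoff from Left is −2p; from Right it is 4p − (1−p).
Setting these equal: −2p = 5p − 1, so p = 1/7.
Therefore the row player plays Bottom with probability 1 − 1/7 = 6/7.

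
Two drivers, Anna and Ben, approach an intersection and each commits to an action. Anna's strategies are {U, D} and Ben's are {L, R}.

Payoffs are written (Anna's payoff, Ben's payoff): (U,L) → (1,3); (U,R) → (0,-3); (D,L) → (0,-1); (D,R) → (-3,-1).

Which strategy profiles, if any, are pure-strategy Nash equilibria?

(U, L): Anna gets 1 ≥ 0 from D, and Ben gets 3 ≥ -3 from R — Nash equilibrium.
(U, R): Ben prefers L (3 > -3) — not an equilibrium.
(D, L): Anna prefers U (1 > 0) — not an equilibrium.
(D, R): Anna prefers U (0 > -3) — not an equilibrium.

(U, L)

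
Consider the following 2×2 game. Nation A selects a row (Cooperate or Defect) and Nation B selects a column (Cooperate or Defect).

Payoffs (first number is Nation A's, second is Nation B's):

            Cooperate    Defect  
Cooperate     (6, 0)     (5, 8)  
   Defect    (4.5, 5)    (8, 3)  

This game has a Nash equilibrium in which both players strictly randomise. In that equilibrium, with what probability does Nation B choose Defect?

1/3

Let c be the probability that Nation B plays Cooperate. In a completely mixed equilibrium, Nation A must be indifferent between Cooperate and Defect.
Nation A's expected payoff from Cooperate is 6c + 5(1−c); from Defect it is 4.5c + 8(1−c).
Setting these equal: c + 5 = −3.5c + 8, so c = 2/3.
Therefore Nation B plays Defect with probability 1 − 2/3 = 1/3.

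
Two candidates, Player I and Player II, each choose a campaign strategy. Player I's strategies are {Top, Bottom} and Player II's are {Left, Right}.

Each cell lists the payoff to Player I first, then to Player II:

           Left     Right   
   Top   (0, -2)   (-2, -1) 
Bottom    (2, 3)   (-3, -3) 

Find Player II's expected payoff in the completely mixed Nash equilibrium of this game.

-9/7

First find p, the probability Player I plays Top, from Player II's indifference between Left and Right: −2p + 3(1−p) = −p − 3(1−p), giving p = 6/7.
Since Player II is indifferent in equilibrium, Player II's expected payoff equals the payoff from either column against (6/7, 1/7). Using Left: −2(6/7) + 3(1/7) = -9/7.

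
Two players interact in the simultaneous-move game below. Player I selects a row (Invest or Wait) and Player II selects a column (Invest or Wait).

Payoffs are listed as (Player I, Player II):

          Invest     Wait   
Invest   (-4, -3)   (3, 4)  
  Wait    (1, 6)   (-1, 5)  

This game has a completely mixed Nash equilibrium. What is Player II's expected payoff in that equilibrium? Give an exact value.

First find p, the probability Player I plays Invest, from Player II's indifference between Invest and Wait: −3p + 6(1−p) = 4p + 5(1−p), giving p = 1/8.
Since Player II is indifferent in equilibrium, Player II's expected payoff equals the payoff from either column against (1/8, 7/8). Using Invest: −3(1/8) + 6(7/8) = 39/8.

39/8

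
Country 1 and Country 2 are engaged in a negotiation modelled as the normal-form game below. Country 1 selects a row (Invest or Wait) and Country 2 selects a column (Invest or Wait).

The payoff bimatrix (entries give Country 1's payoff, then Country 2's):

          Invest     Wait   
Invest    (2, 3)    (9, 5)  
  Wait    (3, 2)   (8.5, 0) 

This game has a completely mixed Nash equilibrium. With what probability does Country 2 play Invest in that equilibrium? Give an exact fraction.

Let c be the probability that Country 2 plays Invest. In a completely mixed equilibrium, Country 1 must be indifferent between Invest and Wait.
Country 1's expected payoff from Invest is 2c + 9(1−c); from Wait it is 3c + 8.5(1−c).
Setting these equal: −7c + 9 = −5.5c + 8.5, so c = 1/3.

1/3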